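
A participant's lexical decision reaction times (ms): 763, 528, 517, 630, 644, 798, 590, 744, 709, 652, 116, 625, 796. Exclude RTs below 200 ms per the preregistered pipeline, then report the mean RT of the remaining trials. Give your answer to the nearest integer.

666 ms

Excluded: 116
Retained (n=12): Σ = 7996
Mean = 7996/12 = 666.3333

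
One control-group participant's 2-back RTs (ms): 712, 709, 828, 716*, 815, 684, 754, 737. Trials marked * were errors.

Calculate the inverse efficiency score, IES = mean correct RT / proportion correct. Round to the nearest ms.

855 ms

Correct trials (n=7): 712, 709, 828, 815, 684, 754, 737
Mean correct RT = 5239/7 = 748.4286 ms
Proportion correct = 7/8
IES = 748.4286 / (7/8) = 855.347 ms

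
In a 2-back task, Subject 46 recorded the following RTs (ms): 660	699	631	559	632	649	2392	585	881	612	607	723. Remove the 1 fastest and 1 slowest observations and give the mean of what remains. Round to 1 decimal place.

Sorted: 559, 585, 607, 612, 631, 632, 649, 660, 699, 723, 881, 2392
Drop lowest 1 (559) and highest 1 (2392)
Remaining (n=10): Σ = 6679, mean = 6679/10 = 667.900

667.9 ms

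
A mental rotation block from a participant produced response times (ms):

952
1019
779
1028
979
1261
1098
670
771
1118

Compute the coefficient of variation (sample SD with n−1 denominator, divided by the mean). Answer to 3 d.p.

0.187

n = 10, Σ = 9675, M = 967.5000
Σ(x−M)² = 295158.500; s = √(295158.500/9) = 181.0950
CV = 181.0950 / 967.5000 = 0.18718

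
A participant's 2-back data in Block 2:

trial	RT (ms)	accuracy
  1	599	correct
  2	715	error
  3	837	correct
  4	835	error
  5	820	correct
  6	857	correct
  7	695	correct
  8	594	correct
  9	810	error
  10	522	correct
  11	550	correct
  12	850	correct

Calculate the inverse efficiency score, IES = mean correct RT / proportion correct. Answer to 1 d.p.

Correct trials (n=9): 599, 837, 820, 857, 695, 594, 522, 550, 850
Mean correct RT = 6324/9 = 702.6667 ms
Proportion correct = 9/12
IES = 702.6667 / (9/12) = 936.889 ms

936.9 ms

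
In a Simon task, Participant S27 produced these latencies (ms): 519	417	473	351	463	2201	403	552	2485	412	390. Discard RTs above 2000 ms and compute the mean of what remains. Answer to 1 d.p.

Excluded: 2201, 2485
Retained (n=9): Σ = 3980
Mean = 3980/9 = 442.2222

442.2 ms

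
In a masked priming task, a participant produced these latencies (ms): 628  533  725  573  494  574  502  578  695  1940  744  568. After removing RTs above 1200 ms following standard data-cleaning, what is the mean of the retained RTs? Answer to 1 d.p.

601.3 ms

Excluded: 1940
Retained (n=11): Σ = 6614
Mean = 6614/11 = 601.2727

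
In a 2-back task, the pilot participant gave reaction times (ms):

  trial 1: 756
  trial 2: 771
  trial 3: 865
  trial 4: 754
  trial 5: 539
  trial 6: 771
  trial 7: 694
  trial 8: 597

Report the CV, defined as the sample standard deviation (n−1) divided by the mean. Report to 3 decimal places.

n = 8, Σ = 5747, M = 718.3750
Σ(x−M)² = 77223.875; s = √(77223.875/7) = 105.0332
CV = 105.0332 / 718.3750 = 0.14621

0.146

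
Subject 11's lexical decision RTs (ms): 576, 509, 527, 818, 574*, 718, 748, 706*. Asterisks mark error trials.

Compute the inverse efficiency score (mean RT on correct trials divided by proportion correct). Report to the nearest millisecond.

866 ms

Correct trials (n=6): 576, 509, 527, 818, 718, 748
Mean correct RT = 3896/6 = 649.3333 ms
Proportion correct = 6/8
IES = 649.3333 / (6/8) = 865.778 ms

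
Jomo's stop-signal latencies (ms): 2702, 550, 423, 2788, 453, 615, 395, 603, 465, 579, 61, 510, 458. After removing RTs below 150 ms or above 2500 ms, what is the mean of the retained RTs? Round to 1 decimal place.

Excluded: 61, 2702, 2788
Retained (n=10): Σ = 5051
Mean = 5051/10 = 505.1000

505.1 ms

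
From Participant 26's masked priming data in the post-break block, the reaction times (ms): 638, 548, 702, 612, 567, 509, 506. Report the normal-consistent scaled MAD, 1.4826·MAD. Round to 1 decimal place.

Sorted: 506, 509, 548, 567, 612, 638, 702 → median = 567
|x − 567| sorted: 0, 19, 45, 58, 61, 71, 135 → MAD = 58
Robust SD ≈ 1.4826 × 58 = 85.991

86.0 ms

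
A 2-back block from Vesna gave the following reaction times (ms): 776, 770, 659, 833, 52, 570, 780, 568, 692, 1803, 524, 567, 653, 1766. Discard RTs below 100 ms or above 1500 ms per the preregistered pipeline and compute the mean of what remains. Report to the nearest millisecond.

Excluded: 52, 1766, 1803
Retained (n=11): Σ = 7392
Mean = 7392/11 = 672.0000

672 ms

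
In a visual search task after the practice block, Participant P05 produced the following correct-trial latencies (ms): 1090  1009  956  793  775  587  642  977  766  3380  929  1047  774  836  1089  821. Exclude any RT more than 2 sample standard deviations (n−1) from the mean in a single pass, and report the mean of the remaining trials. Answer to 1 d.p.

n = 16, ΣRT = 16471, M = 1029.438
Σ(x−M)² = 6233327.94; s = √(6233327.94/15) = 644.636
Cutoffs: 1029.438 ± 2·644.636 → [-259.8, 2318.7]
Outside: 3380 → excluded.
Retained (n=15): Σ = 13091, mean = 13091/15 = 872.733

872.7 ms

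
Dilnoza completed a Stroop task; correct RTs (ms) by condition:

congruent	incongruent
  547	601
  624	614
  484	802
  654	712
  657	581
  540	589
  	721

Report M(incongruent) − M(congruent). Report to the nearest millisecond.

M(congruent) = 3506/6 = 584.333
M(incongruent) = 4620/7 = 660.000
Difference = 660.000 − 584.333 = 75.667 ms

76 ms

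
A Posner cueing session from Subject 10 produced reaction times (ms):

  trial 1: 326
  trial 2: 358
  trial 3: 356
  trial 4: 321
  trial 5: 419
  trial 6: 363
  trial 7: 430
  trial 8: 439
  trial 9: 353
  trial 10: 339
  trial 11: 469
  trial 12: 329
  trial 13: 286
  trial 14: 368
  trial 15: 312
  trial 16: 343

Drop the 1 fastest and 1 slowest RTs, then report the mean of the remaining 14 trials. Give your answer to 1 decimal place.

Sorted: 286, 312, 321, 326, 329, 339, 343, 353, 356, 358, 363, 368, 419, 430, 439, 469
Drop lowest 1 (286) and highest 1 (469)
Remaining (n=14): Σ = 5056, mean = 5056/14 = 361.143

361.1 ms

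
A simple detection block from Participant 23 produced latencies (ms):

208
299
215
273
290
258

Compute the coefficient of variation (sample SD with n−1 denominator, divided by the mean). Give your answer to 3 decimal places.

n = 6, Σ = 1543, M = 257.1667
Σ(x−M)² = 7274.833; s = √(7274.833/5) = 38.1440
CV = 38.1440 / 257.1667 = 0.14832

0.148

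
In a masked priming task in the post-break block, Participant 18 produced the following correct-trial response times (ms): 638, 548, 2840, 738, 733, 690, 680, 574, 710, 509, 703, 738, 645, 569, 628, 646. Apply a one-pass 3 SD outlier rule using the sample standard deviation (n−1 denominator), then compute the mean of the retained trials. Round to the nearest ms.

650 ms

n = 16, ΣRT = 12589, M = 786.812
Σ(x−M)² = 4571194.44; s = √(4571194.44/15) = 552.038
Cutoffs: 786.812 ± 3·552.038 → [-869.3, 2442.9]
Outside: 2840 → excluded.
Retained (n=15): Σ = 9749, mean = 9749/15 = 649.933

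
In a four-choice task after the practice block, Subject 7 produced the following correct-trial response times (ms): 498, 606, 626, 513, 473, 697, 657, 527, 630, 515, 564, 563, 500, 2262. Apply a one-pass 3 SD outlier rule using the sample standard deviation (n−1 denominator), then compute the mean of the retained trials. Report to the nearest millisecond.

567 ms

n = 14, ΣRT = 9631, M = 687.929
Σ(x−M)² = 2727594.93; s = √(2727594.93/13) = 458.056
Cutoffs: 687.929 ± 3·458.056 → [-686.2, 2062.1]
Outside: 2262 → excluded.
Retained (n=13): Σ = 7369, mean = 7369/13 = 566.846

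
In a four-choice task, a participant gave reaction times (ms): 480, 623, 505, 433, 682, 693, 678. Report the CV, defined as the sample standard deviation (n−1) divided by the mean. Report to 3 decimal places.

n = 7, Σ = 4094, M = 584.8571
Σ(x−M)² = 71694.857; s = √(71694.857/6) = 109.3121
CV = 109.3121 / 584.8571 = 0.18690

0.187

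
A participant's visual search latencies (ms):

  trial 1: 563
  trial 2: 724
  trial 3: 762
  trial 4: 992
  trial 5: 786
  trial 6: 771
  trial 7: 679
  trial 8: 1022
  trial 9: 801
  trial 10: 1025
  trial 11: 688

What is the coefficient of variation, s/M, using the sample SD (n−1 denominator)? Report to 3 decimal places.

0.189

n = 11, Σ = 8813, M = 801.1818
Σ(x−M)² = 228369.636; s = √(228369.636/10) = 151.1190
CV = 151.1190 / 801.1818 = 0.18862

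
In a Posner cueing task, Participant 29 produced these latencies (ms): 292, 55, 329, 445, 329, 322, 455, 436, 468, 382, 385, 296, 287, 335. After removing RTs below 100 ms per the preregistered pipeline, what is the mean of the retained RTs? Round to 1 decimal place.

366.2 ms

Excluded: 55
Retained (n=13): Σ = 4761
Mean = 4761/13 = 366.2308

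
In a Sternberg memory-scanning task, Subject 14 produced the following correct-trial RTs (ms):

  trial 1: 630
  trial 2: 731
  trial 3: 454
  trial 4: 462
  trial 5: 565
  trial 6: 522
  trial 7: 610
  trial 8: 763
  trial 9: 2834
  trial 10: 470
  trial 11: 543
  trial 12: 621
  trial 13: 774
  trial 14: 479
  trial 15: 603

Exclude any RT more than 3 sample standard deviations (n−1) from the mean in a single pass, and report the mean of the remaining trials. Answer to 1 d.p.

n = 15, ΣRT = 11061, M = 737.400
Σ(x−M)² = 4865489.60; s = √(4865489.60/14) = 589.521
Cutoffs: 737.400 ± 3·589.521 → [-1031.2, 2506.0]
Outside: 2834 → excluded.
Retained (n=14): Σ = 8227, mean = 8227/14 = 587.643

587.6 ms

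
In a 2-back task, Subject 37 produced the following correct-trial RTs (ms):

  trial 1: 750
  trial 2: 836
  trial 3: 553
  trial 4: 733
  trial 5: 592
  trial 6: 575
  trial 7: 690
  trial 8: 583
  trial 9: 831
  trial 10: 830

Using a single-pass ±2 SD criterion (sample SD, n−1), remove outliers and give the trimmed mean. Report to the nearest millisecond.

n = 10, ΣRT = 6973, M = 697.300
Σ(x−M)² = 118760.10; s = √(118760.10/9) = 114.872
Cutoffs: 697.300 ± 2·114.872 → [467.6, 927.0]
No RTs fall outside the cutoffs; all 10 retained. Mean = 6973/10 = 697.300

697 ms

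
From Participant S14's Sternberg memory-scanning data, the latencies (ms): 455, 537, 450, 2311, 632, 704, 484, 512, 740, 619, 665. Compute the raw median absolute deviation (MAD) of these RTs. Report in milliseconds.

107 ms

Sorted: 450, 455, 484, 512, 537, 619, 632, 665, 704, 740, 2311 → median = 619
|x − 619|: 164, 82, 169, 1692, 13, 85, 135, 107, 121, 0, 46
Sorted deviations: 0, 13, 46, 82, 85, 107, 121, 135, 164, 169, 1692 → MAD = 107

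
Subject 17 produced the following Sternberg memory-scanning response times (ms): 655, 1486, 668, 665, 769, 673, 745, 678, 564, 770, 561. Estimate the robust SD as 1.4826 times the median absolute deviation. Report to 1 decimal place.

106.7 ms

Sorted: 561, 564, 655, 665, 668, 673, 678, 745, 769, 770, 1486 → median = 673
|x − 673| sorted: 0, 5, 5, 8, 18, 72, 96, 97, 109, 112, 813 → MAD = 72
Robust SD ≈ 1.4826 × 72 = 106.747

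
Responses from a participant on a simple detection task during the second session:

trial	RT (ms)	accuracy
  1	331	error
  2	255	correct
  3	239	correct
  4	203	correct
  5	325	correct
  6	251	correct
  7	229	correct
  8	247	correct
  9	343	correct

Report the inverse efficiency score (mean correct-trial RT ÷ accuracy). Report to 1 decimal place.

294.2 ms

Correct trials (n=8): 255, 239, 203, 325, 251, 229, 247, 343
Mean correct RT = 2092/8 = 261.5000 ms
Proportion correct = 8/9
IES = 261.5000 / (8/9) = 294.188 ms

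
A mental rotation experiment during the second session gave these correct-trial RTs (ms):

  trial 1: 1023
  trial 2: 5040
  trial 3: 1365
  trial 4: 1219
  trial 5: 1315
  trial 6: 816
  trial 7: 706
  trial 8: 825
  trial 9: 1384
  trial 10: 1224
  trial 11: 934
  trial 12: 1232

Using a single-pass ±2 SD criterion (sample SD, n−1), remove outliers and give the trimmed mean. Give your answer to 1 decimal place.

n = 12, ΣRT = 17083, M = 1423.583
Σ(x−M)² = 14856194.92; s = √(14856194.92/11) = 1162.137
Cutoffs: 1423.583 ± 2·1162.137 → [-900.7, 3747.9]
Outside: 5040 → excluded.
Retained (n=11): Σ = 12043, mean = 12043/11 = 1094.818

1094.8 ms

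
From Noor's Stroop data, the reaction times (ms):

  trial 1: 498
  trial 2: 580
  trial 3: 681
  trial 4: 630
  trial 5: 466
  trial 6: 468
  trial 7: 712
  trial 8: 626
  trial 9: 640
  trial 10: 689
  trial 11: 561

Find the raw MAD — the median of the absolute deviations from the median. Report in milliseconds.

63 ms

Sorted: 466, 468, 498, 561, 580, 626, 630, 640, 681, 689, 712 → median = 626
|x − 626|: 128, 46, 55, 4, 160, 158, 86, 0, 14, 63, 65
Sorted deviations: 0, 4, 14, 46, 55, 63, 65, 86, 128, 158, 160 → MAD = 63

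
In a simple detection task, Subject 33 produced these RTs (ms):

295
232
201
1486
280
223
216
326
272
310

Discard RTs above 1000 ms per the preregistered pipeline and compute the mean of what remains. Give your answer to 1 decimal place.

Excluded: 1486
Retained (n=9): Σ = 2355
Mean = 2355/9 = 261.6667

261.7 ms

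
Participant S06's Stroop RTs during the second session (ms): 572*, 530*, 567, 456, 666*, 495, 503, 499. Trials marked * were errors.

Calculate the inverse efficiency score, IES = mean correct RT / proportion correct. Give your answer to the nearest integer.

806 ms

Correct trials (n=5): 567, 456, 495, 503, 499
Mean correct RT = 2520/5 = 504.0000 ms
Proportion correct = 5/8
IES = 504.0000 / (5/8) = 806.400 ms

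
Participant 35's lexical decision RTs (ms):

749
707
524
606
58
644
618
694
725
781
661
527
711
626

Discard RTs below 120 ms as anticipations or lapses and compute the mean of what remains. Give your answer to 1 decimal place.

Excluded: 58
Retained (n=13): Σ = 8573
Mean = 8573/13 = 659.4615

659.5 ms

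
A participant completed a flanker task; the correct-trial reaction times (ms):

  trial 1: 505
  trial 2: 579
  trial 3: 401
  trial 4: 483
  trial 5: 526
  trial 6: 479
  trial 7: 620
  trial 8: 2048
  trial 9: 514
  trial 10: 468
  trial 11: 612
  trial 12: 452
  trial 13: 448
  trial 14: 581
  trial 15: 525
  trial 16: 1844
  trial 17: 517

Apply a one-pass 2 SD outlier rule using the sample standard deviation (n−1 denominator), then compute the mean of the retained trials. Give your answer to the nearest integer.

n = 17, ΣRT = 11602, M = 682.471
Σ(x−M)² = 3694736.24; s = √(3694736.24/16) = 480.542
Cutoffs: 682.471 ± 2·480.542 → [-278.6, 1643.6]
Outside: 1844, 2048 → excluded.
Retained (n=15): Σ = 7710, mean = 7710/15 = 514.000

514 ms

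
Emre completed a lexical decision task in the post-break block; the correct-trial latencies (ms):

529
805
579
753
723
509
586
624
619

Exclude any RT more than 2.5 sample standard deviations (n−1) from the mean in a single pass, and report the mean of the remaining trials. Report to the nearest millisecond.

636 ms

n = 9, ΣRT = 5727, M = 636.333
Σ(x−M)² = 83578.00; s = √(83578.00/8) = 102.212
Cutoffs: 636.333 ± 2.5·102.212 → [380.8, 891.9]
No RTs fall outside the cutoffs; all 9 retained. Mean = 5727/9 = 636.333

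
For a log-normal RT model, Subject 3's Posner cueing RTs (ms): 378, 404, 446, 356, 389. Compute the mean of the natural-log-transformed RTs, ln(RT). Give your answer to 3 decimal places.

5.975

ln(RT): 5.9349, 6.0014, 6.1003, 5.8749, 5.9636
Σ ln(RT) = 29.8751
Mean = 29.8751/5 = 5.97503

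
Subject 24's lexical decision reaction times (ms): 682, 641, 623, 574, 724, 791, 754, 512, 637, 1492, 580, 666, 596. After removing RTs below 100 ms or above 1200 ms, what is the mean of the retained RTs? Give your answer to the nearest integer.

Excluded: 1492
Retained (n=12): Σ = 7780
Mean = 7780/12 = 648.3333

648 ms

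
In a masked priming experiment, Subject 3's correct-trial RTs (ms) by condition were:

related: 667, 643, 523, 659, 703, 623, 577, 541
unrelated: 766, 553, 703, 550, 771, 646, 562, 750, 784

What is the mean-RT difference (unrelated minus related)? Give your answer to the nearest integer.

M(related) = 4936/8 = 617.000
M(unrelated) = 6085/9 = 676.111
Difference = 676.111 − 617.000 = 59.111 ms

59 ms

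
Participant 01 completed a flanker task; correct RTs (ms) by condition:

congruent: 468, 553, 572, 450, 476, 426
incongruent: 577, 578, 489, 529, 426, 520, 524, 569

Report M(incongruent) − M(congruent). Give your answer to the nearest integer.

36 ms

M(congruent) = 2945/6 = 490.833
M(incongruent) = 4212/8 = 526.500
Difference = 526.500 − 490.833 = 35.667 ms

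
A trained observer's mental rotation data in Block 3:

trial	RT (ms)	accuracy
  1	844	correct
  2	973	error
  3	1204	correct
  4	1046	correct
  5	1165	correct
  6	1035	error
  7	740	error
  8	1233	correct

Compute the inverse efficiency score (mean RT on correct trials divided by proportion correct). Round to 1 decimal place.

Correct trials (n=5): 844, 1204, 1046, 1165, 1233
Mean correct RT = 5492/5 = 1098.4000 ms
Proportion correct = 5/8
IES = 1098.4000 / (5/8) = 1757.440 ms

1757.4 ms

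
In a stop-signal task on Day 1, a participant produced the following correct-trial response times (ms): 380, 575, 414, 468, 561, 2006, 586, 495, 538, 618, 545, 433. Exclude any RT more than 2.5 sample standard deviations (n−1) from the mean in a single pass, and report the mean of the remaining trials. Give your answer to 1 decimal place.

n = 12, ΣRT = 7619, M = 634.917
Σ(x−M)² = 2111074.92; s = √(2111074.92/11) = 438.082
Cutoffs: 634.917 ± 2.5·438.082 → [-460.3, 1730.1]
Outside: 2006 → excluded.
Retained (n=11): Σ = 5613, mean = 5613/11 = 510.273

510.3 ms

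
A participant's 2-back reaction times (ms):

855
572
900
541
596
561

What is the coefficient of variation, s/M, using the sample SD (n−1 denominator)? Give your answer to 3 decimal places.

0.241

n = 6, Σ = 4025, M = 670.8333
Σ(x−M)² = 130722.833; s = √(130722.833/5) = 161.6928
CV = 161.6928 / 670.8333 = 0.24103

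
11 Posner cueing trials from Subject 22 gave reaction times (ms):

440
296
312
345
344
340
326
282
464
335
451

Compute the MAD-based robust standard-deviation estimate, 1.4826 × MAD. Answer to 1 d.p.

Sorted: 282, 296, 312, 326, 335, 340, 344, 345, 440, 451, 464 → median = 340
|x − 340| sorted: 0, 4, 5, 5, 14, 28, 44, 58, 100, 111, 124 → MAD = 28
Robust SD ≈ 1.4826 × 28 = 41.513

41.5 ms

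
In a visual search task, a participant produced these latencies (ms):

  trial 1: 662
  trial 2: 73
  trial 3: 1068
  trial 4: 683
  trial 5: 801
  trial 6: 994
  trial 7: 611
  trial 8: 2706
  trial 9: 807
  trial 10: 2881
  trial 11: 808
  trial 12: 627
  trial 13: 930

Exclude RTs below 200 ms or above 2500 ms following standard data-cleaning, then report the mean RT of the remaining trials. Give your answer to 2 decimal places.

Excluded: 73, 2706, 2881
Retained (n=10): Σ = 7991
Mean = 7991/10 = 799.1000

799.10 ms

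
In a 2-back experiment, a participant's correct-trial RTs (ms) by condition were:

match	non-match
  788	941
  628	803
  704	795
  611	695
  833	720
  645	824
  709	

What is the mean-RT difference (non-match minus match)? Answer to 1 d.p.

M(match) = 4918/7 = 702.571
M(non-match) = 4778/6 = 796.333
Difference = 796.333 − 702.571 = 93.762 ms

93.8 ms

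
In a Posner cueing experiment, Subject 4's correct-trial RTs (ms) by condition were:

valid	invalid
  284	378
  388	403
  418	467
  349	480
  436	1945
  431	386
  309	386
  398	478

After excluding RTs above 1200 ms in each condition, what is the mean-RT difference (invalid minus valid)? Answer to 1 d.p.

invalid: exclude 1945
M(valid) = 3013/8 = 376.625
M(invalid) = 2978/7 = 425.429
Difference = 425.429 − 376.625 = 48.804 ms

48.8 ms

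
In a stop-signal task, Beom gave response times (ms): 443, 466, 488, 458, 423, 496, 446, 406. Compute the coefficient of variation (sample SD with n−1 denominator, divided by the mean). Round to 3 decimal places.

0.067

n = 8, Σ = 3626, M = 453.2500
Σ(x−M)² = 6525.500; s = √(6525.500/7) = 30.5322
CV = 30.5322 / 453.2500 = 0.06736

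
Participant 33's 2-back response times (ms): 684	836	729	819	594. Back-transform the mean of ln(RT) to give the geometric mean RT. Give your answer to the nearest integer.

ln(RT): 6.5280, 6.7286, 6.5917, 6.7081, 6.3869
Mean ln(RT) = 32.9432/5 = 6.58864
Geometric mean = exp(6.58864) = 726.80 ms

727 ms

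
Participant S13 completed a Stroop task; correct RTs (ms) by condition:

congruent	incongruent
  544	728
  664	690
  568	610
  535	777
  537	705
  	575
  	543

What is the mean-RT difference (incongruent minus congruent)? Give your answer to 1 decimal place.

M(congruent) = 2848/5 = 569.600
M(incongruent) = 4628/7 = 661.143
Difference = 661.143 − 569.600 = 91.543 ms

91.5 ms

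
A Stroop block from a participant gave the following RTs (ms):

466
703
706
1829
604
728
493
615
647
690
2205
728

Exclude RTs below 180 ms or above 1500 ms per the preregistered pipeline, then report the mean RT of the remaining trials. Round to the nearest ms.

638 ms

Excluded: 1829, 2205
Retained (n=10): Σ = 6380
Mean = 6380/10 = 638.0000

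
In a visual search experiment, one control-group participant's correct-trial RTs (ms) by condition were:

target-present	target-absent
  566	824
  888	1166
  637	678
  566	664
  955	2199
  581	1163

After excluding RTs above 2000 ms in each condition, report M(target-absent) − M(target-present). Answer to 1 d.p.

target-absent: exclude 2199
M(target-present) = 4193/6 = 698.833
M(target-absent) = 4495/5 = 899.000
Difference = 899.000 − 698.833 = 200.167 ms

200.2 ms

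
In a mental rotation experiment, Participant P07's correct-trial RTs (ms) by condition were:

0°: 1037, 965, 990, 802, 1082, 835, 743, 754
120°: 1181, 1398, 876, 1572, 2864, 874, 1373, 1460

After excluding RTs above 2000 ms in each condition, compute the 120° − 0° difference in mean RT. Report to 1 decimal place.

120°: exclude 2864
M(0°) = 7208/8 = 901.000
M(120°) = 8734/7 = 1247.714
Difference = 1247.714 − 901.000 = 346.714 ms

346.7 ms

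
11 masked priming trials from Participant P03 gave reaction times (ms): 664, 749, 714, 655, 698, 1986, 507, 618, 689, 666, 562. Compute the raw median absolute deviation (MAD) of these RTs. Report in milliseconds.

Sorted: 507, 562, 618, 655, 664, 666, 689, 698, 714, 749, 1986 → median = 666
|x − 666|: 2, 83, 48, 11, 32, 1320, 159, 48, 23, 0, 104
Sorted deviations: 0, 2, 11, 23, 32, 48, 48, 83, 104, 159, 1320 → MAD = 48

48 ms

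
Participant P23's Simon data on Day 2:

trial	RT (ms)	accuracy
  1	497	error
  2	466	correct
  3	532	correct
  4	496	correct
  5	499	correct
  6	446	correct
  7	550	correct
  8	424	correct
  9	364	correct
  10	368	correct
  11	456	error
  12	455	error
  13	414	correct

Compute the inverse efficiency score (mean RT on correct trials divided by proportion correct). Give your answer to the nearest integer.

593 ms

Correct trials (n=10): 466, 532, 496, 499, 446, 550, 424, 364, 368, 414
Mean correct RT = 4559/10 = 455.9000 ms
Proportion correct = 10/13
IES = 455.9000 / (10/13) = 592.670 ms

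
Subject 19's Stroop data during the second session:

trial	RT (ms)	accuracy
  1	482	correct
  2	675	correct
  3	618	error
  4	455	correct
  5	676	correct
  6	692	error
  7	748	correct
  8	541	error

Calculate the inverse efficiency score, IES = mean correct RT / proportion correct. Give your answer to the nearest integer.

Correct trials (n=5): 482, 675, 455, 676, 748
Mean correct RT = 3036/5 = 607.2000 ms
Proportion correct = 5/8
IES = 607.2000 / (5/8) = 971.520 ms

972 ms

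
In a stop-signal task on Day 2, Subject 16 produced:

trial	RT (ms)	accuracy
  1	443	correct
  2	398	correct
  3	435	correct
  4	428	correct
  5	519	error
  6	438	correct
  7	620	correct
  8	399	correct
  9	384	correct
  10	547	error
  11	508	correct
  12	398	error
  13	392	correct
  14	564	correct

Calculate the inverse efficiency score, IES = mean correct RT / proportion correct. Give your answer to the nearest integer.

Correct trials (n=11): 443, 398, 435, 428, 438, 620, 399, 384, 508, 392, 564
Mean correct RT = 5009/11 = 455.3636 ms
Proportion correct = 11/14
IES = 455.3636 / (11/14) = 579.554 ms

580 ms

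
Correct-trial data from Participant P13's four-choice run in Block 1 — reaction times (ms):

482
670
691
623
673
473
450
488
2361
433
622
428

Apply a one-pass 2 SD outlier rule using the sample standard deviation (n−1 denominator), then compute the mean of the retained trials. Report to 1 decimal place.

548.5 ms

n = 12, ΣRT = 8394, M = 699.500
Σ(x−M)² = 3124411.00; s = √(3124411.00/11) = 532.952
Cutoffs: 699.500 ± 2·532.952 → [-366.4, 1765.4]
Outside: 2361 → excluded.
Retained (n=11): Σ = 6033, mean = 6033/11 = 548.455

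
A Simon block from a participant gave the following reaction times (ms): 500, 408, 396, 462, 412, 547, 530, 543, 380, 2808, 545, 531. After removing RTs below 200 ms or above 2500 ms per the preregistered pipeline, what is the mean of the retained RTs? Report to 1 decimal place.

477.6 ms

Excluded: 2808
Retained (n=11): Σ = 5254
Mean = 5254/11 = 477.6364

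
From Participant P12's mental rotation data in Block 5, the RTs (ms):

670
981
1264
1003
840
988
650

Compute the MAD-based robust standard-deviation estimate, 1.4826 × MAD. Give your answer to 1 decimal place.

209.0 ms

Sorted: 650, 670, 840, 981, 988, 1003, 1264 → median = 981
|x − 981| sorted: 0, 7, 22, 141, 283, 311, 331 → MAD = 141
Robust SD ≈ 1.4826 × 141 = 209.047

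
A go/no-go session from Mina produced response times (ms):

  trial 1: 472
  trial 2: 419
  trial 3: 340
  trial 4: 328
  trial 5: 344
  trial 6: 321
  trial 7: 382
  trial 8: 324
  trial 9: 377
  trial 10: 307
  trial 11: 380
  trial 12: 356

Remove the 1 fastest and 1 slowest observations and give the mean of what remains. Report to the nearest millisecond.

Sorted: 307, 321, 324, 328, 340, 344, 356, 377, 380, 382, 419, 472
Drop lowest 1 (307) and highest 1 (472)
Remaining (n=10): Σ = 3571, mean = 3571/10 = 357.100

357 ms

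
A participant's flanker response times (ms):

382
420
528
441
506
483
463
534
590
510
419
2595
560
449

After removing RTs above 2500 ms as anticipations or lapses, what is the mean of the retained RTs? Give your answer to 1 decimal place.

Excluded: 2595
Retained (n=13): Σ = 6285
Mean = 6285/13 = 483.4615

483.5 ms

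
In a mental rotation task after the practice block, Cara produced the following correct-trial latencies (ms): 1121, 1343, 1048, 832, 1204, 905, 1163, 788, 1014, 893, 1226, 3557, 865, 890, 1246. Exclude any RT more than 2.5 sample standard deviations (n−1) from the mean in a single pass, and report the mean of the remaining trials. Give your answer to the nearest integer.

n = 15, ΣRT = 18095, M = 1206.333
Σ(x−M)² = 6338181.33; s = √(6338181.33/14) = 672.850
Cutoffs: 1206.333 ± 2.5·672.850 → [-475.8, 2888.5]
Outside: 3557 → excluded.
Retained (n=14): Σ = 14538, mean = 14538/14 = 1038.429

1038 ms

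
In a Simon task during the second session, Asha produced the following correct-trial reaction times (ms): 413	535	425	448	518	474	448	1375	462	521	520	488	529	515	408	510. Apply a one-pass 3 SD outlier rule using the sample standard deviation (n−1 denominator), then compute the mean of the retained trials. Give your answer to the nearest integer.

n = 16, ΣRT = 8589, M = 536.812
Σ(x−M)² = 776828.44; s = √(776828.44/15) = 227.571
Cutoffs: 536.812 ± 3·227.571 → [-145.9, 1219.5]
Outside: 1375 → excluded.
Retained (n=15): Σ = 7214, mean = 7214/15 = 480.933

481 ms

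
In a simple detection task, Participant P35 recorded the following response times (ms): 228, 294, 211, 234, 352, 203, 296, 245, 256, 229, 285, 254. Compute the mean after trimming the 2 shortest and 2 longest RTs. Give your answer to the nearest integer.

253 ms

Sorted: 203, 211, 228, 229, 234, 245, 254, 256, 285, 294, 296, 352
Drop lowest 2 (203, 211) and highest 2 (296, 352)
Remaining (n=8): Σ = 2025, mean = 2025/8 = 253.125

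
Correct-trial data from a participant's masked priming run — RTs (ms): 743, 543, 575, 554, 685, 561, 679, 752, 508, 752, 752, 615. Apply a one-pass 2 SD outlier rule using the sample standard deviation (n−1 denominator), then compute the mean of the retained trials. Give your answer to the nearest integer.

643 ms

n = 12, ΣRT = 7719, M = 643.250
Σ(x−M)² = 96980.25; s = √(96980.25/11) = 93.896
Cutoffs: 643.250 ± 2·93.896 → [455.5, 831.0]
No RTs fall outside the cutoffs; all 12 retained. Mean = 7719/12 = 643.250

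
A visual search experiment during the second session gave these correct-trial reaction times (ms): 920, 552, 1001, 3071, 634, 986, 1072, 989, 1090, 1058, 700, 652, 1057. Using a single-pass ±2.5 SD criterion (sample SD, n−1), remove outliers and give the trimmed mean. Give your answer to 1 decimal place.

n = 13, ΣRT = 13782, M = 1060.154
Σ(x−M)² = 4814379.69; s = √(4814379.69/12) = 633.402
Cutoffs: 1060.154 ± 2.5·633.402 → [-523.4, 2643.7]
Outside: 3071 → excluded.
Retained (n=12): Σ = 10711, mean = 10711/12 = 892.583

892.6 ms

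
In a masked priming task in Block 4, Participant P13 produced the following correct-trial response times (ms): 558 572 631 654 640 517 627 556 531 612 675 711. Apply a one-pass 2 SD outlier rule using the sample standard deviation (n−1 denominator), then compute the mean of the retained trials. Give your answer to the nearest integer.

n = 12, ΣRT = 7284, M = 607.000
Σ(x−M)² = 39842.00; s = √(39842.00/11) = 60.183
Cutoffs: 607.000 ± 2·60.183 → [486.6, 727.4]
No RTs fall outside the cutoffs; all 12 retained. Mean = 7284/12 = 607.000

607 ms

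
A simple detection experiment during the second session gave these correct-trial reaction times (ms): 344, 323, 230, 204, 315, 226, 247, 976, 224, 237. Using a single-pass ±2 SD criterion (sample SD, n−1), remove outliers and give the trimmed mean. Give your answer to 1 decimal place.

n = 10, ΣRT = 3326, M = 332.600
Σ(x−M)² = 481184.40; s = √(481184.40/9) = 231.225
Cutoffs: 332.600 ± 2·231.225 → [-129.8, 795.0]
Outside: 976 → excluded.
Retained (n=9): Σ = 2350, mean = 2350/9 = 261.111

261.1 ms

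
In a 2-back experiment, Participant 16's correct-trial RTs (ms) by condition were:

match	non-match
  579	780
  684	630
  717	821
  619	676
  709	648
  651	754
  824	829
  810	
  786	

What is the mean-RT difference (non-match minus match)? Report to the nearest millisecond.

M(match) = 6379/9 = 708.778
M(non-match) = 5138/7 = 734.000
Difference = 734.000 − 708.778 = 25.222 ms

25 ms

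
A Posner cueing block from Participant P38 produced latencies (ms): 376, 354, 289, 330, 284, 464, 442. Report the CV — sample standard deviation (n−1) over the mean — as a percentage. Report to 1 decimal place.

n = 7, Σ = 2539, M = 362.7143
Σ(x−M)² = 29497.429; s = √(29497.429/6) = 70.1159
CV = 70.1159 / 362.7143 = 0.19331 = 19.331%

19.3%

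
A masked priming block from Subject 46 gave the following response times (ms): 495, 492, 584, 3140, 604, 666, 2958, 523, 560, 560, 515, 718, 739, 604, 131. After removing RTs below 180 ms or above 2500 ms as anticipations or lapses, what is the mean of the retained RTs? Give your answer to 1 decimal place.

588.3 ms

Excluded: 131, 2958, 3140
Retained (n=12): Σ = 7060
Mean = 7060/12 = 588.3333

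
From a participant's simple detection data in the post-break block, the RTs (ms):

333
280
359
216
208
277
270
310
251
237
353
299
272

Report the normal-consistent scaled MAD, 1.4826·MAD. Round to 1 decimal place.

Sorted: 208, 216, 237, 251, 270, 272, 277, 280, 299, 310, 333, 353, 359 → median = 277
|x − 277| sorted: 0, 3, 5, 7, 22, 26, 33, 40, 56, 61, 69, 76, 82 → MAD = 33
Robust SD ≈ 1.4826 × 33 = 48.926

48.9 ms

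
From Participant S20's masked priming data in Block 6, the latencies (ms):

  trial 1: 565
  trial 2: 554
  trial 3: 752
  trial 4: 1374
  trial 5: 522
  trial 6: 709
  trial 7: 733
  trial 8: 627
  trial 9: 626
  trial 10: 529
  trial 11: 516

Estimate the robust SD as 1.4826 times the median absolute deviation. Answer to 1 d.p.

143.8 ms

Sorted: 516, 522, 529, 554, 565, 626, 627, 709, 733, 752, 1374 → median = 626
|x − 626| sorted: 0, 1, 61, 72, 83, 97, 104, 107, 110, 126, 748 → MAD = 97
Robust SD ≈ 1.4826 × 97 = 143.812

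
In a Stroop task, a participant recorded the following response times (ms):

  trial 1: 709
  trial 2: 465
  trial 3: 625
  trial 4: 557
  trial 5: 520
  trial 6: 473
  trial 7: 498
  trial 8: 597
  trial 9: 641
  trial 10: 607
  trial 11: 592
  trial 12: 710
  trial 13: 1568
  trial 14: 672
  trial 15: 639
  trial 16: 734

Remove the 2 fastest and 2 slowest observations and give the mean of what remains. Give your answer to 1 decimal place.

613.9 ms

Sorted: 465, 473, 498, 520, 557, 592, 597, 607, 625, 639, 641, 672, 709, 710, 734, 1568
Drop lowest 2 (465, 473) and highest 2 (734, 1568)
Remaining (n=12): Σ = 7367, mean = 7367/12 = 613.917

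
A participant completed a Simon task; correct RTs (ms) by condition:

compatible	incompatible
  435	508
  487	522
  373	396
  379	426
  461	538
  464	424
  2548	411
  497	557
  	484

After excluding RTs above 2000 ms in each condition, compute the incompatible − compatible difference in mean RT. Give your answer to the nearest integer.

32 ms

compatible: exclude 2548
M(compatible) = 3096/7 = 442.286
M(incompatible) = 4266/9 = 474.000
Difference = 474.000 − 442.286 = 31.714 ms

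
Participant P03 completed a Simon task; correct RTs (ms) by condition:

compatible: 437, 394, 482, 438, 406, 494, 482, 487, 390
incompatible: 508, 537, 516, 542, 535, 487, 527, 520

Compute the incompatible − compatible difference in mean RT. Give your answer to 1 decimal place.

M(compatible) = 4010/9 = 445.556
M(incompatible) = 4172/8 = 521.500
Difference = 521.500 − 445.556 = 75.944 ms

75.9 ms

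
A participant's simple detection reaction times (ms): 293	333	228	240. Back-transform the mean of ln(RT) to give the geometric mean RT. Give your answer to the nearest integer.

270 ms

ln(RT): 5.6802, 5.8081, 5.4293, 5.4806
Mean ln(RT) = 22.3983/4 = 5.59957
Geometric mean = exp(5.59957) = 270.31 ms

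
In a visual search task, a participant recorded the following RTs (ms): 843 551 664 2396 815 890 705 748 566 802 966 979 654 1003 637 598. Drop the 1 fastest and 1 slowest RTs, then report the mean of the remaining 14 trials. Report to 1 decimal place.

Sorted: 551, 566, 598, 637, 654, 664, 705, 748, 802, 815, 843, 890, 966, 979, 1003, 2396
Drop lowest 1 (551) and highest 1 (2396)
Remaining (n=14): Σ = 10870, mean = 10870/14 = 776.429

776.4 ms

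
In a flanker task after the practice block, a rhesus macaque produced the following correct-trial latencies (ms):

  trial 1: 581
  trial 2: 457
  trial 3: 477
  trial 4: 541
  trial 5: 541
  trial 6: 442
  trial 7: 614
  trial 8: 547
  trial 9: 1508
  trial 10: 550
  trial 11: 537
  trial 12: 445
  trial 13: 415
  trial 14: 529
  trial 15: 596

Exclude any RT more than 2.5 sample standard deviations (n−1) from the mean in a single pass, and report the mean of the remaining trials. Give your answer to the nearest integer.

n = 15, ΣRT = 8780, M = 585.333
Σ(x−M)² = 961883.33; s = √(961883.33/14) = 262.118
Cutoffs: 585.333 ± 2.5·262.118 → [-70.0, 1240.6]
Outside: 1508 → excluded.
Retained (n=14): Σ = 7272, mean = 7272/14 = 519.429

519 ms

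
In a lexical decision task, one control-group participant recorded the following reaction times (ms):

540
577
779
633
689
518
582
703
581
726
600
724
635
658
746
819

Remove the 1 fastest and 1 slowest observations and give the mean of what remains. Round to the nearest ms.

655 ms

Sorted: 518, 540, 577, 581, 582, 600, 633, 635, 658, 689, 703, 724, 726, 746, 779, 819
Drop lowest 1 (518) and highest 1 (819)
Remaining (n=14): Σ = 9173, mean = 9173/14 = 655.214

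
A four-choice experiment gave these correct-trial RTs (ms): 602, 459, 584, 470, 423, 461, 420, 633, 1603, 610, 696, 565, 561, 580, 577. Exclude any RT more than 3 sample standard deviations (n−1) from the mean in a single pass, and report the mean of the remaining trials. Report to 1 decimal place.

545.8 ms

n = 15, ΣRT = 9244, M = 616.267
Σ(x−M)² = 1136210.93; s = √(1136210.93/14) = 284.882
Cutoffs: 616.267 ± 3·284.882 → [-238.4, 1470.9]
Outside: 1603 → excluded.
Retained (n=14): Σ = 7641, mean = 7641/14 = 545.786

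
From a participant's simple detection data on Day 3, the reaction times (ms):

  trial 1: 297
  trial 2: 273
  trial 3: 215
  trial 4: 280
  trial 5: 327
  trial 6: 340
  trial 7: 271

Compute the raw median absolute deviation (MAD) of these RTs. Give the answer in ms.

Sorted: 215, 271, 273, 280, 297, 327, 340 → median = 280
|x − 280|: 17, 7, 65, 0, 47, 60, 9
Sorted deviations: 0, 7, 9, 17, 47, 60, 65 → MAD = 17

17 ms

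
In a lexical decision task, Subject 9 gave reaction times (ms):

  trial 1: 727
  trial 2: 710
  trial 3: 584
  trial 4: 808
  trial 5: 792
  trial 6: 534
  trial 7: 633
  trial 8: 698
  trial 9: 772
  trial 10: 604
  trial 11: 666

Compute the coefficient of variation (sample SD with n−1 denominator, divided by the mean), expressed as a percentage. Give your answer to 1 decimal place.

13.0%

n = 11, Σ = 7528, M = 684.3636
Σ(x−M)² = 79328.545; s = √(79328.545/10) = 89.0666
CV = 89.0666 / 684.3636 = 0.13015 = 13.015%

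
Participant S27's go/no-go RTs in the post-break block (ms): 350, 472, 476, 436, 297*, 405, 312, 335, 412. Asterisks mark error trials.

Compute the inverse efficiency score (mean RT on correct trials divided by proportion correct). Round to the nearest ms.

450 ms

Correct trials (n=8): 350, 472, 476, 436, 405, 312, 335, 412
Mean correct RT = 3198/8 = 399.7500 ms
Proportion correct = 8/9
IES = 399.7500 / (8/9) = 449.719 ms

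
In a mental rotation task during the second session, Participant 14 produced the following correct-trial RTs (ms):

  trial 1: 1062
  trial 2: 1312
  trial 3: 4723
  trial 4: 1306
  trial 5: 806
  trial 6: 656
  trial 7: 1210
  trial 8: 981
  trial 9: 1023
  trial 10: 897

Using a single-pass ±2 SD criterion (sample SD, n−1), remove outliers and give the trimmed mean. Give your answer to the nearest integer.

n = 10, ΣRT = 13976, M = 1397.600
Σ(x−M)² = 12686266.40; s = √(12686266.40/9) = 1187.260
Cutoffs: 1397.600 ± 2·1187.260 → [-976.9, 3772.1]
Outside: 4723 → excluded.
Retained (n=9): Σ = 9253, mean = 9253/9 = 1028.111

1028 ms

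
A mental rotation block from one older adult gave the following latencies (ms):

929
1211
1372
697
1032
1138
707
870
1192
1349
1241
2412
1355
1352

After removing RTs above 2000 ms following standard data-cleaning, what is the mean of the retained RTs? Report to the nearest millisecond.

1111 ms

Excluded: 2412
Retained (n=13): Σ = 14445
Mean = 14445/13 = 1111.1538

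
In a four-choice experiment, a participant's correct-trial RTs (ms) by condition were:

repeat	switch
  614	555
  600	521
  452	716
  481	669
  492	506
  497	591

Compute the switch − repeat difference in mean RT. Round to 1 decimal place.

M(repeat) = 3136/6 = 522.667
M(switch) = 3558/6 = 593.000
Difference = 593.000 − 522.667 = 70.333 ms

70.3 ms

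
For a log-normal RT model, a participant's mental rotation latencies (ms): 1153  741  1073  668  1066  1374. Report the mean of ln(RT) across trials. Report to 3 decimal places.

ln(RT): 7.0501, 6.6080, 6.9782, 6.5043, 6.9717, 7.2255
Σ ln(RT) = 41.3378
Mean = 41.3378/6 = 6.88963

6.890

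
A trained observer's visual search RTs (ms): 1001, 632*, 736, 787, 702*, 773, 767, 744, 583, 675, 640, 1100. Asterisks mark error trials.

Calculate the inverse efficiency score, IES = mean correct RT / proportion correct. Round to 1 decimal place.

936.7 ms

Correct trials (n=10): 1001, 736, 787, 773, 767, 744, 583, 675, 640, 1100
Mean correct RT = 7806/10 = 780.6000 ms
Proportion correct = 10/12
IES = 780.6000 / (10/12) = 936.720 ms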